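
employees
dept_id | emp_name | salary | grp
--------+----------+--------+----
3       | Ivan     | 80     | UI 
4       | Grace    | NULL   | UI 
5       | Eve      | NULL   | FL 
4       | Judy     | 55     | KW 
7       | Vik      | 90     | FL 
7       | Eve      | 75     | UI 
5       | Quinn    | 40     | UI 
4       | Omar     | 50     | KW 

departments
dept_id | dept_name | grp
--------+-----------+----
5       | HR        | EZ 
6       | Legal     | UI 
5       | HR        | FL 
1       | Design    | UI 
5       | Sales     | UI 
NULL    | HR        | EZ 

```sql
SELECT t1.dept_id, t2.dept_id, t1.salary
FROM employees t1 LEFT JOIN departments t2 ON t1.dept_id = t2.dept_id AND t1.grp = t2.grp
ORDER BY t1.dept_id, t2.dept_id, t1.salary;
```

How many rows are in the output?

8

LEFT JOIN keeps every row from `employees`; unmatched rows get NULL for `departments`'s columns.
Matching on t1.dept_id = t2.dept_id AND t1.grp = t2.grp. A NULL in a compared column never satisfies the condition.
- t1 row (dept_id=3, grp=UI): no match → kept, t2 columns NULL.
- t1 row (dept_id=4, grp=UI): no match → kept, t2 columns NULL.
- t1 row (dept_id=5, grp=FL): matches 1 t2 row(s) → 1 output row(s).
- t1 row (dept_id=4, grp=KW): no match → kept, t2 columns NULL.
- t1 row (dept_id=7, grp=FL): no match → kept, t2 columns NULL.
- t1 row (dept_id=7, grp=UI): no match → kept, t2 columns NULL.
- t1 row (dept_id=5, grp=UI): matches 1 t2 row(s) → 1 output row(s).
- t1 row (dept_id=4, grp=KW): no match → kept, t2 columns NULL.
Total: 2 matched + 6 padded = 8 rows.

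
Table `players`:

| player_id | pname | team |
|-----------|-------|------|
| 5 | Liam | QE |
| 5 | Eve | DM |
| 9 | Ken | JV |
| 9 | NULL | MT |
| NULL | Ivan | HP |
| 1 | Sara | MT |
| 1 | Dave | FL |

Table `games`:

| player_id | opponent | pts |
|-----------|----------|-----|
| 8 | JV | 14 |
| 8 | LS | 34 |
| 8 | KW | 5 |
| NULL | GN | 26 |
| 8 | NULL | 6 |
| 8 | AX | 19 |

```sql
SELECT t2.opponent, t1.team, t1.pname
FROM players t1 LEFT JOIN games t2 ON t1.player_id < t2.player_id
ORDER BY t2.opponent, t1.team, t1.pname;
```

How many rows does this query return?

23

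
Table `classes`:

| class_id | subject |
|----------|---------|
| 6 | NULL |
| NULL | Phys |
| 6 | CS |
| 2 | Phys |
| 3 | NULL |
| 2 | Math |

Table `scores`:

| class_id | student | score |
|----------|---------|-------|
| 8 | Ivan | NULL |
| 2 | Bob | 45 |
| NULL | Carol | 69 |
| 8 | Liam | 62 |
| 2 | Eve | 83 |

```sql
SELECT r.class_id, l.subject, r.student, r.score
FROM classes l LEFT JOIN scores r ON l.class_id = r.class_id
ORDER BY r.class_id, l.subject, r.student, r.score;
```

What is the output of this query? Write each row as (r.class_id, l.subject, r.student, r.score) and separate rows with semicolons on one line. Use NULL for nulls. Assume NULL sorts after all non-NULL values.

(2, Math, Bob, 45); (2, Math, Eve, 83); (2, Phys, Bob, 45); (2, Phys, Eve, 83); (NULL, CS, NULL, NULL); (NULL, Phys, NULL, NULL); (NULL, NULL, NULL, NULL); (NULL, NULL, NULL, NULL)

LEFT JOIN keeps every row from `classes`; unmatched rows get NULL for `scores`'s columns.
Matching on l.class_id = r.class_id. A NULL in a compared column never satisfies the condition.
- l[0] class_id=6 → no match; kept with NULLs on the r side.
- l[1] class_id=NULL → no match; kept with NULLs on the r side.
- l[2] class_id=6 → no match; kept with NULLs on the r side.
- l[3] class_id=2 → 2 match(es) in r → 2 row(s).
- l[4] class_id=3 → no match; kept with NULLs on the r side.
- l[5] class_id=2 → 2 match(es) in r → 2 row(s).
After projecting and ordering:
r.class_id | l.subject | r.student | r.score
2 | Math | Bob | 45
2 | Math | Eve | 83
2 | Phys | Bob | 45
2 | Phys | Eve | 83
NULL | CS | NULL | NULL
NULL | Phys | NULL | NULL
NULL | NULL | NULL | NULL
NULL | NULL | NULL | NULL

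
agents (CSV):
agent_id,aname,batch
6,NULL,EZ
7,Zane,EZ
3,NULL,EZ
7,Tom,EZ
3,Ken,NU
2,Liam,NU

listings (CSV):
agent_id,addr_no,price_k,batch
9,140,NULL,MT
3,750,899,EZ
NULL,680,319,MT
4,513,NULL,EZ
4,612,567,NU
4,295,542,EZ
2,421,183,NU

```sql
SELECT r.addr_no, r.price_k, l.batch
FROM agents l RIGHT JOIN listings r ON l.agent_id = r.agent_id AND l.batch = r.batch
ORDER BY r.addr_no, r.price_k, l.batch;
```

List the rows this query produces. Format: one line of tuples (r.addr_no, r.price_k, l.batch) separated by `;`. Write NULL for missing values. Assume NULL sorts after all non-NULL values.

RIGHT JOIN keeps every row from `listings`; unmatched rows get NULL for `agents`'s columns.
Matching on l.agent_id = r.agent_id AND l.batch = r.batch. A NULL in a compared column never satisfies the condition.
- agent_id=6, batch=EZ: no matching r row.
- agent_id=7, batch=EZ: no matching r row.
- agent_id=3, batch=EZ: 1 matching r row(s), so 1 row(s) emitted.
- agent_id=7, batch=EZ: no matching r row.
- agent_id=3, batch=NU: no matching r row.
- agent_id=2, batch=NU: 1 matching r row(s), so 1 row(s) emitted.
- plus 5 unmatched r row(s), each kept with NULL l columns.
After projecting and ordering:
r.addr_no | r.price_k | l.batch
140 | NULL | NULL
295 | 542 | NULL
421 | 183 | NU
513 | NULL | NULL
612 | 567 | NULL
680 | 319 | NULL
750 | 899 | EZ

(140, NULL, NULL); (295, 542, NULL); (421, 183, NU); (513, NULL, NULL); (612, 567, NULL); (680, 319, NULL); (750, 899, EZ)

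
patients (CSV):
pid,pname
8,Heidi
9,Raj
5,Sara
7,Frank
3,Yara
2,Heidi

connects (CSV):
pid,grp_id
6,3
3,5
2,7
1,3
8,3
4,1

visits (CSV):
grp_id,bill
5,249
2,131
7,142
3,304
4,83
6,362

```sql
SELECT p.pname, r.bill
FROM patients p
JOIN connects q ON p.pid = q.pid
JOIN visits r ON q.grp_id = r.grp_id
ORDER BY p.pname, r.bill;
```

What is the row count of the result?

Step 1 — p INNER JOIN q on pid → 3 row(s).
Then INNER JOIN `visits r` on grp_id: keep only rows whose q.grp_id appears in r.
Result: 3 row(s).

3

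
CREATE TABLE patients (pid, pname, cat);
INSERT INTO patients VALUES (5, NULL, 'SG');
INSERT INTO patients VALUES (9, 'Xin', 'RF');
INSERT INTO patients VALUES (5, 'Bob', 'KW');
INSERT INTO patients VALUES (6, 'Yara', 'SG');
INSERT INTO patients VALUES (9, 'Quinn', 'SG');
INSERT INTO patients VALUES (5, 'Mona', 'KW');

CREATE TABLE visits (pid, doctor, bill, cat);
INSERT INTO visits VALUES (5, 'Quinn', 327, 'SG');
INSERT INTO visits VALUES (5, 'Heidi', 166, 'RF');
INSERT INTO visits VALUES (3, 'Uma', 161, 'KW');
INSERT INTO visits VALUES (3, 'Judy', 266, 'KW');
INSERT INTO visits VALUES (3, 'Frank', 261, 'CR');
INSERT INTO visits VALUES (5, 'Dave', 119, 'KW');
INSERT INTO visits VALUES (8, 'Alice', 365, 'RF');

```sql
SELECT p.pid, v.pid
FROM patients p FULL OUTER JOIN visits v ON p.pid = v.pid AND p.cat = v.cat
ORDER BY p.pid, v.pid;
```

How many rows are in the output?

FULL OUTER JOIN keeps every row from both sides; unmatched rows get NULL for the other side's columns.
Matching on p.pid = v.pid AND p.cat = v.cat.
Matched pairs: 3; unmatched p rows kept: 3; unmatched v rows kept: 5.
Total: 3 matched + 8 padded = 11 rows.

11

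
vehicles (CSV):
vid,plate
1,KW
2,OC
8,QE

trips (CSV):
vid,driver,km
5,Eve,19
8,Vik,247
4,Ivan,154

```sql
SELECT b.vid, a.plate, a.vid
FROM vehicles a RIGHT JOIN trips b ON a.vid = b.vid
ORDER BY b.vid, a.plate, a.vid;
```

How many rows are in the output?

3

RIGHT JOIN keeps every row from `trips`; unmatched rows get NULL for `vehicles`'s columns.
Matching on a.vid = b.vid.
- a row (vid=1): no match.
- a row (vid=2): no match.
- a row (vid=8): matches 1 b row(s) → 1 output row(s).
- plus 2 unmatched b row(s), each kept with NULL a columns.
Total: 1 matched + 2 padded = 3 rows.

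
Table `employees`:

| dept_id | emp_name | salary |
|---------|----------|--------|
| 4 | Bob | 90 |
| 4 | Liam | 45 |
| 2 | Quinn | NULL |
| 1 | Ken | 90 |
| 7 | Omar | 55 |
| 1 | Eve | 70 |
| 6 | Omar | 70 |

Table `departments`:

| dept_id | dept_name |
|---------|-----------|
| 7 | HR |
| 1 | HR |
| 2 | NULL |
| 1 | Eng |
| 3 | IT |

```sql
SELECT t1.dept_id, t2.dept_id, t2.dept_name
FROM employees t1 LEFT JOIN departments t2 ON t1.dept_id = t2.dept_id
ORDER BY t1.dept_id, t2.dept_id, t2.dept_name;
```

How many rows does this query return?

LEFT JOIN keeps every row from `employees`; unmatched rows get NULL for `departments`'s columns.
Matching on t1.dept_id = t2.dept_id.
- t1[0] dept_id=4 → no match; kept with NULLs on the t2 side.
- t1[1] dept_id=4 → no match; kept with NULLs on the t2 side.
- t1[2] dept_id=2 → 1 match(es) in t2 → 1 row(s).
- t1[3] dept_id=1 → 2 match(es) in t2 → 2 row(s).
- t1[4] dept_id=7 → 1 match(es) in t2 → 1 row(s).
- t1[5] dept_id=1 → 2 match(es) in t2 → 2 row(s).
- t1[6] dept_id=6 → no match; kept with NULLs on the t2 side.
Total: 6 matched + 3 padded = 9 rows.

9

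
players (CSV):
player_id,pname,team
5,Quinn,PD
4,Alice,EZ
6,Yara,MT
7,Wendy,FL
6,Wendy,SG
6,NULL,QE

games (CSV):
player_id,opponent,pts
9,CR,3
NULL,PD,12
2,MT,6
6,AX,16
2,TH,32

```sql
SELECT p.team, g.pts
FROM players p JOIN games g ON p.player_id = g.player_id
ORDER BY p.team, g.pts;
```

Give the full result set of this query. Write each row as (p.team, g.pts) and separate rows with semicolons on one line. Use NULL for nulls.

INNER JOIN keeps only pairs where the ON condition holds.
Matching on p.player_id = g.player_id. A NULL in a compared column never satisfies the condition.
Matched pairs: 3.

(MT, 16); (QE, 16); (SG, 16)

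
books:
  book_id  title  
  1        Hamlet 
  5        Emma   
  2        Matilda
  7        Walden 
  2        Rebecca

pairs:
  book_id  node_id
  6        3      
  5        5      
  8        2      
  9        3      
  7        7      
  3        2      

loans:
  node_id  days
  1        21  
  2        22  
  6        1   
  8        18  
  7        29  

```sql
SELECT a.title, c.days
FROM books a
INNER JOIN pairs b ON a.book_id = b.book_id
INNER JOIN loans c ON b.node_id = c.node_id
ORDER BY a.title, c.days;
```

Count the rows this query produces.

Step 1 — a INNER JOIN b on book_id → 2 row(s).
Then INNER JOIN `loans c` on node_id: keep only rows whose b.node_id appears in c.
Result: 1 row(s).

1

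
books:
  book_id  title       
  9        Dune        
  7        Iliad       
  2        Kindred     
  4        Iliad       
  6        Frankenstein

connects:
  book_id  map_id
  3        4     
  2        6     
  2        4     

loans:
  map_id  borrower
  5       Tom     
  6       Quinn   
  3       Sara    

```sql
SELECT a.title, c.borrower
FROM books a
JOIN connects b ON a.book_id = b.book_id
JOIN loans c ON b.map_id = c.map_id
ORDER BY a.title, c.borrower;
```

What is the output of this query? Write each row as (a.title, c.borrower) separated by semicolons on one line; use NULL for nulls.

Evaluate left to right. First `books a INNER JOIN connects b` on book_id: 2 row(s).
Then INNER JOIN `loans c` on map_id: keep only rows whose b.map_id appears in c.

(Kindred, Quinn)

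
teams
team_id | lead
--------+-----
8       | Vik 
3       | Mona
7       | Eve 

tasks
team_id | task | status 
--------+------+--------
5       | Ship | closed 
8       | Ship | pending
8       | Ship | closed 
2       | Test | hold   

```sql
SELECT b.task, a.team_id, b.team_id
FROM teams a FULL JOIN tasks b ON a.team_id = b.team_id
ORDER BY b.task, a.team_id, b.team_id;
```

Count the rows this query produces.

FULL OUTER JOIN keeps every row from both sides; unmatched rows get NULL for the other side's columns.
Matching on a.team_id = b.team_id.
- team_id=8: 2 matching b row(s), so 2 row(s) emitted.
- team_id=3: no b row matches, row kept with b columns NULL.
- team_id=7: no b row matches, row kept with b columns NULL.
- 2 b row(s) had no a match → kept, a columns NULL.
Total: 2 matched + 4 padded = 6 rows.

6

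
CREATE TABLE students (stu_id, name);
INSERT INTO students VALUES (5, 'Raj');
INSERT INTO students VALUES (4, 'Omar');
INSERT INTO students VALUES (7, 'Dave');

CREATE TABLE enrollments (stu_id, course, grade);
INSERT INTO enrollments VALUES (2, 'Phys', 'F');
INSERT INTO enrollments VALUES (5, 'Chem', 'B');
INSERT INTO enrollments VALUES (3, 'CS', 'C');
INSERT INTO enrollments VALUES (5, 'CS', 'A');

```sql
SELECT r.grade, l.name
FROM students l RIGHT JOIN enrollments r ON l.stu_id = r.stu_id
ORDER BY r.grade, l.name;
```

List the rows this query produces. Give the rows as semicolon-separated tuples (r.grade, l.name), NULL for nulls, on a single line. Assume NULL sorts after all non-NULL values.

(A, Raj); (B, Raj); (C, NULL); (F, NULL)

RIGHT JOIN keeps every row from `enrollments`; unmatched rows get NULL for `students`'s columns.
Matching on l.stu_id = r.stu_id.
- l row (stu_id=5): matches 2 r row(s) → 2 output row(s).
- l row (stu_id=4): no match.
- l row (stu_id=7): no match.
- 2 r row(s) had no l match → kept, l columns NULL.
After projecting and ordering:
r.grade | l.name
A | Raj
B | Raj
C | NULL
F | NULL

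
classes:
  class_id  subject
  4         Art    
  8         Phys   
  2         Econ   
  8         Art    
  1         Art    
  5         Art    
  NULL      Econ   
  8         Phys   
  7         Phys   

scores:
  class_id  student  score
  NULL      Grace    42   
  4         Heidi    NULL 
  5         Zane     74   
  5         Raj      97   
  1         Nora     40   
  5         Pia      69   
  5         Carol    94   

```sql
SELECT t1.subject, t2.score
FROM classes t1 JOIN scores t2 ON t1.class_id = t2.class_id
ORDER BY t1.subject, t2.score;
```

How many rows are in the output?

6

INNER JOIN keeps only pairs where the ON condition holds.
Matching on t1.class_id = t2.class_id. A NULL in a compared column never satisfies the condition.
- t1 row (class_id=4): matches 1 t2 row(s) → 1 output row(s).
- t1 row (class_id=8): no match → dropped.
- t1 row (class_id=2): no match → dropped.
- t1 row (class_id=8): no match → dropped.
- t1 row (class_id=1): matches 1 t2 row(s) → 1 output row(s).
- t1 row (class_id=5): matches 4 t2 row(s) → 4 output row(s).
- t1 row (class_id=NULL): no match → dropped.
- t1 row (class_id=8): no match → dropped.
- t1 row (class_id=7): no match → dropped.
Total: 6 rows.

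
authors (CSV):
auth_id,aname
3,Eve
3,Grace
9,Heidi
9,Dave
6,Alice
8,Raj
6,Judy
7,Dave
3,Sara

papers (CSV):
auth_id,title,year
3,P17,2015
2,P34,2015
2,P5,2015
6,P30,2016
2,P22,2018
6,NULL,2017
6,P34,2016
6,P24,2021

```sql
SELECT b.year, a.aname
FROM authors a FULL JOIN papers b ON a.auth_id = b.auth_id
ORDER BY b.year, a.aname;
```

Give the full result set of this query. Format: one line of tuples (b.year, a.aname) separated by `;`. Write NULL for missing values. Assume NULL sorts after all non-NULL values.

FULL OUTER JOIN keeps every row from both sides; unmatched rows get NULL for the other side's columns.
Matching on a.auth_id = b.auth_id.
Matched pairs: 11; unmatched a rows kept: 4; unmatched b rows kept: 3.

(2015, Eve); (2015, Grace); (2015, Sara); (2015, NULL); (2015, NULL); (2016, Alice); (2016, Alice); (2016, Judy); (2016, Judy); (2017, Alice); (2017, Judy); (2018, NULL); (2021, Alice); (2021, Judy); (NULL, Dave); (NULL, Dave); (NULL, Heidi); (NULL, Raj)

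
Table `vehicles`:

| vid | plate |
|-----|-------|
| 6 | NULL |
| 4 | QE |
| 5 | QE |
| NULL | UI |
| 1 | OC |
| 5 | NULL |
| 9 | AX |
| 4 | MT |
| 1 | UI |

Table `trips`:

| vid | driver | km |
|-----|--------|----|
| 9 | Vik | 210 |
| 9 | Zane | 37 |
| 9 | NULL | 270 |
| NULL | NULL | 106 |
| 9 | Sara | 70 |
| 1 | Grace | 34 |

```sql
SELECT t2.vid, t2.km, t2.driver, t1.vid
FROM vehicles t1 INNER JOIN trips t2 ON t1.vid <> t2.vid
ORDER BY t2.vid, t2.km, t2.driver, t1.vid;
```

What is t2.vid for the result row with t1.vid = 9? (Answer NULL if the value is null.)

1

INNER JOIN keeps only pairs where the ON condition holds.
Matching on t1.vid <> t2.vid. A NULL in a compared column never satisfies the condition.
Matched pairs: 34.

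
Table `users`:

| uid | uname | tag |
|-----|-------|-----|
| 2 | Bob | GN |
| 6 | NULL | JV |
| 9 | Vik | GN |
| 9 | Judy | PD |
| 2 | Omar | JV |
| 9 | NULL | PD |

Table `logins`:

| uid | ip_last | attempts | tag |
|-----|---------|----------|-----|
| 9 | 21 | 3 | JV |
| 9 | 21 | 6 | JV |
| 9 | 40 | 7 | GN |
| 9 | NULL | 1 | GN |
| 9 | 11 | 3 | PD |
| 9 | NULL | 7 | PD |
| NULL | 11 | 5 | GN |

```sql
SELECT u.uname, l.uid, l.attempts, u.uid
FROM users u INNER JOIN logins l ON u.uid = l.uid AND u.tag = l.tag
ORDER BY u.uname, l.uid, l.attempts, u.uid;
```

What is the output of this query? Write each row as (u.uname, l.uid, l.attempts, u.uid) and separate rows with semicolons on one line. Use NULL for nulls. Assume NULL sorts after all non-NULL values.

(Judy, 9, 3, 9); (Judy, 9, 7, 9); (Vik, 9, 1, 9); (Vik, 9, 7, 9); (NULL, 9, 3, 9); (NULL, 9, 7, 9)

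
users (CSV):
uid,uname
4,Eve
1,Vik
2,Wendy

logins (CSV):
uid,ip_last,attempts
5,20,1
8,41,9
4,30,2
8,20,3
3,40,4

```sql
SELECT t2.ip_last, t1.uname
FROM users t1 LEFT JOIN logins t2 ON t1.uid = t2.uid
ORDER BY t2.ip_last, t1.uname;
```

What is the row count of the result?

LEFT JOIN keeps every row from `users`; unmatched rows get NULL for `logins`'s columns.
Matching on t1.uid = t2.uid.
- t1[0] uid=4 → 1 match(es) in t2 → 1 row(s).
- t1[1] uid=1 → no match; kept with NULLs on the t2 side.
- t1[2] uid=2 → no match; kept with NULLs on the t2 side.
Total: 1 matched + 2 padded = 3 rows.

3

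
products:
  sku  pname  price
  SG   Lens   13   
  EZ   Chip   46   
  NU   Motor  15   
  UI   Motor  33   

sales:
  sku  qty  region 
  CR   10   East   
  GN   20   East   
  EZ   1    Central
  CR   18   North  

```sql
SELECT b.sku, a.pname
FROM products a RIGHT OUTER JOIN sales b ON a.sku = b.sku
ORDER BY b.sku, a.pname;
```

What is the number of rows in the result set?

4

RIGHT JOIN keeps every row from `sales`; unmatched rows get NULL for `products`'s columns.
Matching on a.sku = b.sku.
Matched pairs: 1; unmatched b rows kept: 3.
Total: 1 matched + 3 padded = 4 rows.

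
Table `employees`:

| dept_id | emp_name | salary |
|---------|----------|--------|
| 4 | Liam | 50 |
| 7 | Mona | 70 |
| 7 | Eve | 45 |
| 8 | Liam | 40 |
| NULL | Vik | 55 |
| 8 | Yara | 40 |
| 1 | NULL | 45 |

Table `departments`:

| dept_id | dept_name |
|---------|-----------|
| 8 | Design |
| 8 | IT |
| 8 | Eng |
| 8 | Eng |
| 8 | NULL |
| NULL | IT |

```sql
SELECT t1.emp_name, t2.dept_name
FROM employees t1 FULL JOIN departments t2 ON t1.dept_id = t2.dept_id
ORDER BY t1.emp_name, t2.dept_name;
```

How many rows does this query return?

16

FULL OUTER JOIN keeps every row from both sides; unmatched rows get NULL for the other side's columns.
Matching on t1.dept_id = t2.dept_id. A NULL in a compared column never satisfies the condition.
Matched pairs: 10; unmatched t1 rows kept: 5; unmatched t2 rows kept: 1.
Total: 10 matched + 6 padded = 16 rows.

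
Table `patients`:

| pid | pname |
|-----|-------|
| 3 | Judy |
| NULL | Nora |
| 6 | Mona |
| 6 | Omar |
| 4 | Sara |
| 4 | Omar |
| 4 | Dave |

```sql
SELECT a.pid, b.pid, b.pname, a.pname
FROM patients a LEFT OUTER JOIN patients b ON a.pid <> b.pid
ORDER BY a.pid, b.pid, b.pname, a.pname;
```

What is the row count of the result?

LEFT JOIN keeps every row from `patients a`; unmatched rows get NULL for `patients b`'s columns.
Matching on a.pid <> b.pid. A NULL in a compared column never satisfies the condition.
- a[0] pid=3 → 5 match(es) in b → 5 row(s).
- a[1] pid=NULL → no match; kept with NULLs on the b side.
- a[2] pid=6 → 4 match(es) in b → 4 row(s).
- a[3] pid=6 → 4 match(es) in b → 4 row(s).
- a[4] pid=4 → 3 match(es) in b → 3 row(s).
- a[5] pid=4 → 3 match(es) in b → 3 row(s).
- a[6] pid=4 → 3 match(es) in b → 3 row(s).
Total: 22 matched + 1 padded = 23 rows.

23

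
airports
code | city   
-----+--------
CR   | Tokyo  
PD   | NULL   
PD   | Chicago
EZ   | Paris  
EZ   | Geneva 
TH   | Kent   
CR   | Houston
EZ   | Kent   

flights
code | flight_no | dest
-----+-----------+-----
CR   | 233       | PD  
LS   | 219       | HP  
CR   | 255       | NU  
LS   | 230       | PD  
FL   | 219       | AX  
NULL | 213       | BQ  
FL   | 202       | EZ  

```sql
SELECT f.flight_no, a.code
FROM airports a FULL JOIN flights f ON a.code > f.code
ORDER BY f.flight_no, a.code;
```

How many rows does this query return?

FULL OUTER JOIN keeps every row from both sides; unmatched rows get NULL for the other side's columns.
Matching on a.code > f.code. A NULL in a compared column never satisfies the condition.
- a[0] code=CR → no match; kept with NULLs on the f side.
- a[1] code=PD → 6 match(es) in f → 6 row(s).
- a[2] code=PD → 6 match(es) in f → 6 row(s).
- a[3] code=EZ → 2 match(es) in f → 2 row(s).
- a[4] code=EZ → 2 match(es) in f → 2 row(s).
- a[5] code=TH → 6 match(es) in f → 6 row(s).
- a[6] code=CR → no match; kept with NULLs on the f side.
- a[7] code=EZ → 2 match(es) in f → 2 row(s).
- 1 row(s) from f found no a partner → padded with NULL.
Total: 24 matched + 3 padded = 27 rows.

27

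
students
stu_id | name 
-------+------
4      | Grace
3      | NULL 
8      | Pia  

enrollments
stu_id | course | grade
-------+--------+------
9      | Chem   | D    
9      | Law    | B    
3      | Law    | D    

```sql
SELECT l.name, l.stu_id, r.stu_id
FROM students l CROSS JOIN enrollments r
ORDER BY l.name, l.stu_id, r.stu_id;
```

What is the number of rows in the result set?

CROSS JOIN pairs every row of `students` with every row of `enrollments`: 3 × 3 = 9 rows.

9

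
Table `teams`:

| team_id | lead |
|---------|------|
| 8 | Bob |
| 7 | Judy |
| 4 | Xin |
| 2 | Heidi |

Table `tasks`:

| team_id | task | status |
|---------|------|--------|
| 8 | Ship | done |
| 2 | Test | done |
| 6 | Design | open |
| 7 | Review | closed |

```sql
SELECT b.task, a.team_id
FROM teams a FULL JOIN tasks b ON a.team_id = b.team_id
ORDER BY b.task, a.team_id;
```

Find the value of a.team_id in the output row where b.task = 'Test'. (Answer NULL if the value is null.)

FULL OUTER JOIN keeps every row from both sides; unmatched rows get NULL for the other side's columns.
Matching on a.team_id = b.team_id.
- team_id=8: 1 matching b row(s), so 1 row(s) emitted.
- team_id=7: 1 matching b row(s), so 1 row(s) emitted.
- team_id=4: no b row matches, row kept with b columns NULL.
- team_id=2: 1 matching b row(s), so 1 row(s) emitted.
- 1 b row(s) had no a match → kept, a columns NULL.

2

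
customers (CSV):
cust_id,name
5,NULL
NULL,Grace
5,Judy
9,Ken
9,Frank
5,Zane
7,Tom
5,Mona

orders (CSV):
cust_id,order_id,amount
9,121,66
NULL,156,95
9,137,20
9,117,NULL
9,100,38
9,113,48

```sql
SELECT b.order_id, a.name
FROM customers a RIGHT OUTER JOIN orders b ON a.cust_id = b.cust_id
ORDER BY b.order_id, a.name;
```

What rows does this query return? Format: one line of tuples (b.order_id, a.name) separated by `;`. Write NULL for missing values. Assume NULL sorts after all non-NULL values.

RIGHT JOIN keeps every row from `orders`; unmatched rows get NULL for `customers`'s columns.
Matching on a.cust_id = b.cust_id. A NULL in a compared column never satisfies the condition.
- a (cust_id=5) has no partner in b.
- a (cust_id=NULL) has no partner in b.
- a (cust_id=5) has no partner in b.
- a (cust_id=9) pairs with 5 row(s) of b.
- a (cust_id=9) pairs with 5 row(s) of b.
- a (cust_id=5) has no partner in b.
- a (cust_id=7) has no partner in b.
- a (cust_id=5) has no partner in b.
- plus 1 unmatched b row(s), each kept with NULL a columns.

(100, Frank); (100, Ken); (113, Frank); (113, Ken); (117, Frank); (117, Ken); (121, Frank); (121, Ken); (137, Frank); (137, Ken); (156, NULL)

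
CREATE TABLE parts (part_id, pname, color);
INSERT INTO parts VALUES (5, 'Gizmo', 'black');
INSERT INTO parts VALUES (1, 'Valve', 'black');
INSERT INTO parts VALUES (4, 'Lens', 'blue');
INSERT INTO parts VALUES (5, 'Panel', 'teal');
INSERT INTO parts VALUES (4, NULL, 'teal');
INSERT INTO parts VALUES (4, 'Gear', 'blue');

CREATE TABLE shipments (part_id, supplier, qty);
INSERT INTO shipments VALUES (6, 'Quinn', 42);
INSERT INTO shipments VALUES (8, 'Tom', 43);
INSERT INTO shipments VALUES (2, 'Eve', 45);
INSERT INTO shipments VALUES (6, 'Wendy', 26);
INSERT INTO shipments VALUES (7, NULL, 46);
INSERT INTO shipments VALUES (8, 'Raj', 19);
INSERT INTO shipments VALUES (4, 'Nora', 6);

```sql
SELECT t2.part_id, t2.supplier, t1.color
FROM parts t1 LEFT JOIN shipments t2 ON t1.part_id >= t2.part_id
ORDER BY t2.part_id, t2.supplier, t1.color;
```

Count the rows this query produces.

LEFT JOIN keeps every row from `parts`; unmatched rows get NULL for `shipments`'s columns.
Matching on t1.part_id >= t2.part_id.
- t1 row (part_id=5): matches 2 t2 row(s) → 2 output row(s).
- t1 row (part_id=1): no match → kept, t2 columns NULL.
- t1 row (part_id=4): matches 2 t2 row(s) → 2 output row(s).
- t1 row (part_id=5): matches 2 t2 row(s) → 2 output row(s).
- t1 row (part_id=4): matches 2 t2 row(s) → 2 output row(s).
- t1 row (part_id=4): matches 2 t2 row(s) → 2 output row(s).
Total: 10 matched + 1 padded = 11 rows.

11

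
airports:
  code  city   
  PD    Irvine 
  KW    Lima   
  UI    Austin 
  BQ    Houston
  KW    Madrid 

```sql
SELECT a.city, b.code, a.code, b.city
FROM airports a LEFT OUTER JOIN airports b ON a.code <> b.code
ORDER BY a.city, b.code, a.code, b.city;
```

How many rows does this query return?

LEFT JOIN keeps every row from `airports a`; unmatched rows get NULL for `airports b`'s columns.
Matching on a.code <> b.code.
- a[0] code=PD → 4 match(es) in b → 4 row(s).
- a[1] code=KW → 3 match(es) in b → 3 row(s).
- a[2] code=UI → 4 match(es) in b → 4 row(s).
- a[3] code=BQ → 4 match(es) in b → 4 row(s).
- a[4] code=KW → 3 match(es) in b → 3 row(s).
Total: 18 rows.

18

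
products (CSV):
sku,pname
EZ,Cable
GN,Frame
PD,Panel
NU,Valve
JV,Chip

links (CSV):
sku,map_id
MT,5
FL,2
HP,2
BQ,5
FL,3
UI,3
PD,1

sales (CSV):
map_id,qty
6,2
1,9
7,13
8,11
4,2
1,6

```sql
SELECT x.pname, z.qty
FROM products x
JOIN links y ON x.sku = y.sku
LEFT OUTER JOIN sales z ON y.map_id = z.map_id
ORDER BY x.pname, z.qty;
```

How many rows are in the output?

Evaluate left to right. First `products x INNER JOIN links y` on sku: 1 row(s).
Then LEFT JOIN `sales z` on map_id: each of those 1 rows is kept; rows whose y.map_id has no match in z get NULL for z's columns.
Result: 2 row(s).

2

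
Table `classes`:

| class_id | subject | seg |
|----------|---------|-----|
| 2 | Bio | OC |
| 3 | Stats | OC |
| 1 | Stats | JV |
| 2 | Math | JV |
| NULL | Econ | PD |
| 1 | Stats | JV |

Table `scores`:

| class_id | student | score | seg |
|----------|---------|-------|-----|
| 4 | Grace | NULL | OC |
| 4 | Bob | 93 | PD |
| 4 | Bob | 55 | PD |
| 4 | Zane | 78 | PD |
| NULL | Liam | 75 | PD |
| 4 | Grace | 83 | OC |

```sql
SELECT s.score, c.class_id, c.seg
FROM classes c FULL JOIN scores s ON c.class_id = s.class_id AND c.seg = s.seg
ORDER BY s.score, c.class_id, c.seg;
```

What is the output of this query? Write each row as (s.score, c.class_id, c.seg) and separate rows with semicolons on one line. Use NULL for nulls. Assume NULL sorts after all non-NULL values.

FULL OUTER JOIN keeps every row from both sides; unmatched rows get NULL for the other side's columns.
Matching on c.class_id = s.class_id AND c.seg = s.seg. A NULL in a compared column never satisfies the condition.
- c row (class_id=2, seg=OC): no match → kept, s columns NULL.
- c row (class_id=3, seg=OC): no match → kept, s columns NULL.
- c row (class_id=1, seg=JV): no match → kept, s columns NULL.
- c row (class_id=2, seg=JV): no match → kept, s columns NULL.
- c row (class_id=NULL, seg=PD): no match → kept, s columns NULL.
- c row (class_id=1, seg=JV): no match → kept, s columns NULL.
- 6 s row(s) had no c match → kept, c columns NULL.

(55, NULL, NULL); (75, NULL, NULL); (78, NULL, NULL); (83, NULL, NULL); (93, NULL, NULL); (NULL, 1, JV); (NULL, 1, JV); (NULL, 2, JV); (NULL, 2, OC); (NULL, 3, OC); (NULL, NULL, PD); (NULL, NULL, NULL)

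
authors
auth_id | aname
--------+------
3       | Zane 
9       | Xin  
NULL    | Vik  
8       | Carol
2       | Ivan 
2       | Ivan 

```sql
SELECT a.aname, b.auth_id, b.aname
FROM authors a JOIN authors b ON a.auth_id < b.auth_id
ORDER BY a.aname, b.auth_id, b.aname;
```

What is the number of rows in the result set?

9

INNER JOIN keeps only pairs where the ON condition holds.
Matching on a.auth_id < b.auth_id. A NULL in a compared column never satisfies the condition.
Matched pairs: 9.
Total: 9 rows.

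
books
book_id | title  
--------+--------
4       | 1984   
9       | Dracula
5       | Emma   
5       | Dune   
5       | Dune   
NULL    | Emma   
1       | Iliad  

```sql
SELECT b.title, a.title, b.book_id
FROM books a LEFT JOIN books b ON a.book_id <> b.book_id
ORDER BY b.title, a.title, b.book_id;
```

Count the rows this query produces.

LEFT JOIN keeps every row from `books a`; unmatched rows get NULL for `books b`'s columns.
Matching on a.book_id <> b.book_id. A NULL in a compared column never satisfies the condition.
Matched pairs: 24; unmatched a rows kept: 1.
Total: 24 matched + 1 padded = 25 rows.

25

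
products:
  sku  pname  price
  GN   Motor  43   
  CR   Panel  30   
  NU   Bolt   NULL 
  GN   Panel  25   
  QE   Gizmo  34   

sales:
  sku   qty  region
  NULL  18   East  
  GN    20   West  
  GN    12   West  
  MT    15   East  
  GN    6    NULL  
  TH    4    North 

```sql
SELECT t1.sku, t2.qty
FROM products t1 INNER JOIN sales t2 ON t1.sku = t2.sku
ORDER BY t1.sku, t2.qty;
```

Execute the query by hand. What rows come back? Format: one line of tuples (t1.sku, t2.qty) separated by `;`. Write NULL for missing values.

INNER JOIN keeps only pairs where the ON condition holds.
Matching on t1.sku = t2.sku. A NULL in a compared column never satisfies the condition.
- t1[0] sku=GN → 3 match(es) in t2 → 3 row(s).
- t1[1] sku=CR → no match; dropped.
- t1[2] sku=NU → no match; dropped.
- t1[3] sku=GN → 3 match(es) in t2 → 3 row(s).
- t1[4] sku=QE → no match; dropped.
After projecting and ordering:
t1.sku | t2.qty
GN | 6
GN | 6
GN | 12
GN | 12
GN | 20
GN | 20

(GN, 6); (GN, 6); (GN, 12); (GN, 12); (GN, 20); (GN, 20)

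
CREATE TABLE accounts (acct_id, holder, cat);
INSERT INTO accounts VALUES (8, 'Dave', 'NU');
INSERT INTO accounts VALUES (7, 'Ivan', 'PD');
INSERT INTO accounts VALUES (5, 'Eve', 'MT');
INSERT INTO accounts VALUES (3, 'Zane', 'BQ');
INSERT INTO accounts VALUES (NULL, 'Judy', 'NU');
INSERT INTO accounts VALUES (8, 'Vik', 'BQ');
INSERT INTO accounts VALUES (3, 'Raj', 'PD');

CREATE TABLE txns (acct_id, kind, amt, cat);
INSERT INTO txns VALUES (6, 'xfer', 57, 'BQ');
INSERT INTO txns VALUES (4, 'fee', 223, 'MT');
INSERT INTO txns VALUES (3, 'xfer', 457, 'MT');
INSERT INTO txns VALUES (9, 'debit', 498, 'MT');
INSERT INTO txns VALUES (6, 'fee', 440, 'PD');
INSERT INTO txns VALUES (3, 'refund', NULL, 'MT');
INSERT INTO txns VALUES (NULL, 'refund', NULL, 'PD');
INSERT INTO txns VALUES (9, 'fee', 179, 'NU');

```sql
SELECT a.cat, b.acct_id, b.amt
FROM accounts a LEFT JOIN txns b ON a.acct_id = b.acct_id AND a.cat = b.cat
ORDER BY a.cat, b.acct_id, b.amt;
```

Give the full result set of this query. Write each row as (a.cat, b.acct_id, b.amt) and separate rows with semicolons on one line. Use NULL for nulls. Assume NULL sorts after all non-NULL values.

(BQ, NULL, NULL); (BQ, NULL, NULL); (MT, NULL, NULL); (NU, NULL, NULL); (NU, NULL, NULL); (PD, NULL, NULL); (PD, NULL, NULL)

LEFT JOIN keeps every row from `accounts`; unmatched rows get NULL for `txns`'s columns.
Matching on a.acct_id = b.acct_id AND a.cat = b.cat. A NULL in a compared column never satisfies the condition.
- acct_id=8, cat=NU: no b row matches, row kept with b columns NULL.
- acct_id=7, cat=PD: no b row matches, row kept with b columns NULL.
- acct_id=5, cat=MT: no b row matches, row kept with b columns NULL.
- acct_id=3, cat=BQ: no b row matches, row kept with b columns NULL.
- acct_id=NULL, cat=NU: no b row matches, row kept with b columns NULL.
- acct_id=8, cat=BQ: no b row matches, row kept with b columns NULL.
- acct_id=3, cat=PD: no b row matches, row kept with b columns NULL.
After projecting and ordering:
a.cat | b.acct_id | b.amt
BQ | NULL | NULL
BQ | NULL | NULL
MT | NULL | NULL
NU | NULL | NULL
NU | NULL | NULL
PD | NULL | NULL
PD | NULL | NULL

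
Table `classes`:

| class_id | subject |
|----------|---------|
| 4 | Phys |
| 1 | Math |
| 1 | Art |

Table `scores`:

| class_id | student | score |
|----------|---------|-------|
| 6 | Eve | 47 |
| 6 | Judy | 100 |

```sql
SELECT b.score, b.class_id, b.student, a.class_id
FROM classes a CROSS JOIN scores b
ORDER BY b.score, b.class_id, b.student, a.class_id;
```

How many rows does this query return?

6

CROSS JOIN pairs every row of `classes` with every row of `scores`: 3 × 2 = 6 rows.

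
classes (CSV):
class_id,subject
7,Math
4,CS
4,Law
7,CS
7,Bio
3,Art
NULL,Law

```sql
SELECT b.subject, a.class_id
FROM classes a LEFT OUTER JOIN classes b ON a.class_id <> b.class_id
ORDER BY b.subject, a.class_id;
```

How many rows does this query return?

LEFT JOIN keeps every row from `classes a`; unmatched rows get NULL for `classes b`'s columns.
Matching on a.class_id <> b.class_id. A NULL in a compared column never satisfies the condition.
- a row (class_id=7): matches 3 b row(s) → 3 output row(s).
- a row (class_id=4): matches 4 b row(s) → 4 output row(s).
- a row (class_id=4): matches 4 b row(s) → 4 output row(s).
- a row (class_id=7): matches 3 b row(s) → 3 output row(s).
- a row (class_id=7): matches 3 b row(s) → 3 output row(s).
- a row (class_id=3): matches 5 b row(s) → 5 output row(s).
- a row (class_id=NULL): no match → kept, b columns NULL.
Total: 22 matched + 1 padded = 23 rows.

23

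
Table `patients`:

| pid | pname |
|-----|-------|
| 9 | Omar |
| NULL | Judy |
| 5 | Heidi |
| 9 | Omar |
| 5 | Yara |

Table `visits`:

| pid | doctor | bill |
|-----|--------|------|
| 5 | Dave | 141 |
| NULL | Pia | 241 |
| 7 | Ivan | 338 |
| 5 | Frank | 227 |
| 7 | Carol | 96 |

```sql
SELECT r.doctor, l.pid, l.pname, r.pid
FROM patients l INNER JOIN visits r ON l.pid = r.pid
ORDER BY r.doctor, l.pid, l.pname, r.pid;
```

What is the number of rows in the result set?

4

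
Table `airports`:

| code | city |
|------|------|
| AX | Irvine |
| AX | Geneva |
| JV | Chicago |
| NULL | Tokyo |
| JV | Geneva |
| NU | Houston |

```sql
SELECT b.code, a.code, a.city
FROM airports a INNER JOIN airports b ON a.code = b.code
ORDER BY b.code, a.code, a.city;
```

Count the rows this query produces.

9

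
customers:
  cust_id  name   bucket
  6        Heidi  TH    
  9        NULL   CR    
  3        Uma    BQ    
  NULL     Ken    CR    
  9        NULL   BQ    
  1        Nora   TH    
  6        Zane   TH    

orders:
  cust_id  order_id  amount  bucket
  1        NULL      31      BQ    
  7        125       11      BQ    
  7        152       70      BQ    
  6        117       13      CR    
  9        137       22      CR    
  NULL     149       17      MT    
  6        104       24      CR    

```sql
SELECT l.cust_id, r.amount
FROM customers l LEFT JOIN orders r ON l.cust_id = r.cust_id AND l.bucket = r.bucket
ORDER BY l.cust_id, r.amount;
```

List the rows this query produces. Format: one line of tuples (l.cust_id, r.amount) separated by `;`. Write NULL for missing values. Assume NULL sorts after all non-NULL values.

(1, NULL); (3, NULL); (6, NULL); (6, NULL); (9, 22); (9, NULL); (NULL, NULL)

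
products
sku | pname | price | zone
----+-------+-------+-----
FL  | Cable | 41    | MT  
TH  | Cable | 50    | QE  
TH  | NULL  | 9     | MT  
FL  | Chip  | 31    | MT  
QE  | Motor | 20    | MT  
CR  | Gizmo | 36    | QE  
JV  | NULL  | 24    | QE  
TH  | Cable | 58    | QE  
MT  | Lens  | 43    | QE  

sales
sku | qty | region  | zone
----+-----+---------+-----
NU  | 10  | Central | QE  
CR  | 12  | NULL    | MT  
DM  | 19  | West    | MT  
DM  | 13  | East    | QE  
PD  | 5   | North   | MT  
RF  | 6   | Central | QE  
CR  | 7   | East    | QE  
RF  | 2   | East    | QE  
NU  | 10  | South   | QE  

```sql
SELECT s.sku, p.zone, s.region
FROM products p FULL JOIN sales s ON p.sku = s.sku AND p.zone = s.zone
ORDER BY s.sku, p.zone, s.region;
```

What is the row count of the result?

17

FULL OUTER JOIN keeps every row from both sides; unmatched rows get NULL for the other side's columns.
Matching on p.sku = s.sku AND p.zone = s.zone.
Matched pairs: 1; unmatched p rows kept: 8; unmatched s rows kept: 8.
Total: 1 matched + 16 padded = 17 rows.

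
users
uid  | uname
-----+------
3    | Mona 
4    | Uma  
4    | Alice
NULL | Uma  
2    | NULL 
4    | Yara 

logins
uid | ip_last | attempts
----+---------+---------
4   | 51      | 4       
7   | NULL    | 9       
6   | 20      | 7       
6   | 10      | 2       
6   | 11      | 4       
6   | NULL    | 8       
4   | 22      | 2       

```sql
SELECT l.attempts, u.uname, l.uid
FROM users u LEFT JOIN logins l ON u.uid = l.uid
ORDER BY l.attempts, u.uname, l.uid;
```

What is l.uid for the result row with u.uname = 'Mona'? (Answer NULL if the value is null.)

LEFT JOIN keeps every row from `users`; unmatched rows get NULL for `logins`'s columns.
Matching on u.uid = l.uid. A NULL in a compared column never satisfies the condition.
Matched pairs: 6; unmatched u rows kept: 3.

NULL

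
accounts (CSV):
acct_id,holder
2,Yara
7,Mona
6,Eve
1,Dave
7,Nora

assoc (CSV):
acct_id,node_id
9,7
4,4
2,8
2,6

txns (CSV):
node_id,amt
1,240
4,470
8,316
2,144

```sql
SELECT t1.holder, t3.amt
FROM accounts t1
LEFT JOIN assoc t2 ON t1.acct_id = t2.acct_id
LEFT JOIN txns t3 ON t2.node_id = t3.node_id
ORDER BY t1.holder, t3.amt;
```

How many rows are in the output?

6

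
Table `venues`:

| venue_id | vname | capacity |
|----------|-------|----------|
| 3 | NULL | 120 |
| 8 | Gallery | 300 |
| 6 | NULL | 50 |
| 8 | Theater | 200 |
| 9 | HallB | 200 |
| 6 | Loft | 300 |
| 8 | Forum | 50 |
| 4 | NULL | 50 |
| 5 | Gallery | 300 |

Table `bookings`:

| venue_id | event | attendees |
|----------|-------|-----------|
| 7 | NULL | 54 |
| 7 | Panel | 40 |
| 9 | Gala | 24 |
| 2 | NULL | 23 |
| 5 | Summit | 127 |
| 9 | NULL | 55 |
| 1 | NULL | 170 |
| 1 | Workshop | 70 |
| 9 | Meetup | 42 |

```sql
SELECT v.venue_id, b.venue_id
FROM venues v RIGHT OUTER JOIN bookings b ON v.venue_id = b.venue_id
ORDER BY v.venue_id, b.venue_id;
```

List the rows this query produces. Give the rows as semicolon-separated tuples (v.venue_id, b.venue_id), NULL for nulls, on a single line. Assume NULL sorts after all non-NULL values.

RIGHT JOIN keeps every row from `bookings`; unmatched rows get NULL for `venues`'s columns.
Matching on v.venue_id = b.venue_id.
- venue_id=3: no matching b row.
- venue_id=8: no matching b row.
- venue_id=6: no matching b row.
- venue_id=8: no matching b row.
- venue_id=9: 3 matching b row(s), so 3 row(s) emitted.
- venue_id=6: no matching b row.
- venue_id=8: no matching b row.
- venue_id=4: no matching b row.
- venue_id=5: 1 matching b row(s), so 1 row(s) emitted.
- 5 row(s) from b found no v partner → padded with NULL.
After projecting and ordering:
v.venue_id | b.venue_id
5 | 5
9 | 9
9 | 9
9 | 9
NULL | 1
NULL | 1
NULL | 2
NULL | 7
NULL | 7

(5, 5); (9, 9); (9, 9); (9, 9); (NULL, 1); (NULL, 1); (NULL, 2); (NULL, 7); (NULL, 7)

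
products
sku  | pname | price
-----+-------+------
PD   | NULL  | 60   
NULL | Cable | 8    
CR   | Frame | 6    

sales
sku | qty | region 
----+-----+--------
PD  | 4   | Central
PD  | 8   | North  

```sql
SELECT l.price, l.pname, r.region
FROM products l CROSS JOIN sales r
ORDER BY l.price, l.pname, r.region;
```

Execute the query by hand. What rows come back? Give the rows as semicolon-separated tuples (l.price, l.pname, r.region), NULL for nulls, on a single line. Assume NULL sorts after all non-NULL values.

(6, Frame, Central); (6, Frame, North); (8, Cable, Central); (8, Cable, North); (60, NULL, Central); (60, NULL, North)

CROSS JOIN pairs every row of `products` with every row of `sales`: 3 × 2 = 6 rows.
After projecting and ordering:
l.price | l.pname | r.region
6 | Frame | Central
6 | Frame | North
8 | Cable | Central
8 | Cable | North
60 | NULL | Central
60 | NULL | North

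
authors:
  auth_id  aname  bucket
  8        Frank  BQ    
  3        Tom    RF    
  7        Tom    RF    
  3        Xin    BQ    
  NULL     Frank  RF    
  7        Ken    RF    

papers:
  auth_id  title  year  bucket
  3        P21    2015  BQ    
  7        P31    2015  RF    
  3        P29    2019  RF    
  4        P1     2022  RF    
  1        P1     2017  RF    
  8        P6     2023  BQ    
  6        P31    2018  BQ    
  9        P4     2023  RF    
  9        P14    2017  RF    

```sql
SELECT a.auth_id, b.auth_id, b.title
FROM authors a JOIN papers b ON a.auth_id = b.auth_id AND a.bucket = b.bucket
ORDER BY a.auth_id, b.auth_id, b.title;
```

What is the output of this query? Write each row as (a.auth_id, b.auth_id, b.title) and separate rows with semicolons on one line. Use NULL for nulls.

(3, 3, P21); (3, 3, P29); (7, 7, P31); (7, 7, P31); (8, 8, P6)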